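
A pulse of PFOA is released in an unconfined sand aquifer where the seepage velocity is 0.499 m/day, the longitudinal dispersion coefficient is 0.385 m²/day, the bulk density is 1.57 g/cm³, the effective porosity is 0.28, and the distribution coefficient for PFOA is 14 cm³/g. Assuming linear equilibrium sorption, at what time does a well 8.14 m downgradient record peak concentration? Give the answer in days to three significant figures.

Retardation factor R = 1 + ρ_b·K_d/n = 1 + 1.57 × 14/0.28 = 79.50.
Sorption retards both mechanisms: v_R = v/R = 0.006277 m/day, D_R = D/R = 0.004843 m²/day.
Peak time from v_R²t² + 2D_R t − x² = 0: t = (√(D_R² + v_R²x²) − D_R)/v_R².
√(D_R² + v_R²x²) = √(0.004843² + 0.006277² × 8.14²) = 0.05132; v_R² = 3.940e-05.
t = (0.05132 − 0.004843)/3.940e-05 = 1180 days.

1180 days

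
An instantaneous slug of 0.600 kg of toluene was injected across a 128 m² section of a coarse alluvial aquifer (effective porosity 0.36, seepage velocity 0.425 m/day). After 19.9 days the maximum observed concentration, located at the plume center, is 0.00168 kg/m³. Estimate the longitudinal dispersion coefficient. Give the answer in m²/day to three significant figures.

0.240 m²/day

At the plume center C_max = M/(n_e·A·√(4πDt)), so D = M²/(4πt·(n_e·A·C_max)²).
n_e·A·C_max = 0.36 × 128 × 0.00168 = 0.07741 kg/m.
D = 0.600²/(4π × 19.9 × 0.07741²) = 0.240 m²/day.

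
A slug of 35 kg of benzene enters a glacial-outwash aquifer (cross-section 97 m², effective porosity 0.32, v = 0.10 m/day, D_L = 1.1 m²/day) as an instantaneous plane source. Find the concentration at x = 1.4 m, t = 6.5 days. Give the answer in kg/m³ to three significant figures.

0.117 kg/m³

For an instantaneous plane source, C(x,t) = M/(n_e·A·√(4πDt)) · exp(−(x−vt)²/(4Dt)), with n_e·A the pore (flow) area.
Plume center vt = 0.10 × 6.5 = 0.65 m, so the well at 1.4 m is 0.75 m downgradient of the peak.
√(4πDt) = 9.479 m, giving peak height M/(n_e·A·√(4πDt)) = 35/(0.32 × 97 × 9.479) = 0.1190 kg/m³.
(x−vt)²/(4Dt) = (0.75)²/(4 × 1.1 × 6.5) = 0.01967; exp(−0.01967) = 0.9805.
C = 0.1190 × 0.9805 = 0.117 kg/m³.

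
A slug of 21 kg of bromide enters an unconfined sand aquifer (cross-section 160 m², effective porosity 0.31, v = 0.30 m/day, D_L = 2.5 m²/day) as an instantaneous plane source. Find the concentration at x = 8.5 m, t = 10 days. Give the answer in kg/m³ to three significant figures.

For an instantaneous plane source, C(x,t) = M/(n_e·A·√(4πDt)) · exp(−(x−vt)²/(4Dt)), with n_e·A the pore (flow) area.
Plume center vt = 0.30 × 10 = 3 m, so the well at 8.5 m is 5.5 m downgradient of the peak.
√(4πDt) = 17.72 m, giving peak height M/(n_e·A·√(4πDt)) = 21/(0.31 × 160 × 17.72) = 0.02389 kg/m³.
(x−vt)²/(4Dt) = (5.5)²/(4 × 2.5 × 10) = 0.3025; exp(−0.3025) = 0.7390.
C = 0.02389 × 0.7390 = 0.0177 kg/m³.

0.0177 kg/m³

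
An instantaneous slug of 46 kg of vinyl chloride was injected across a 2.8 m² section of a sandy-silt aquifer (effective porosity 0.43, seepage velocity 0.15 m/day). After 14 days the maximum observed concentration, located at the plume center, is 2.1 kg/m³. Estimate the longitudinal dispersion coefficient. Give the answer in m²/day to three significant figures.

1.88 m²/day

At the plume center C_max = M/(n_e·A·√(4πDt)), so D = M²/(4πt·(n_e·A·C_max)²).
n_e·A·C_max = 0.43 × 2.8 × 2.1 = 2.528 kg/m.
D = 46²/(4π × 14 × 2.528²) = 1.88 m²/day.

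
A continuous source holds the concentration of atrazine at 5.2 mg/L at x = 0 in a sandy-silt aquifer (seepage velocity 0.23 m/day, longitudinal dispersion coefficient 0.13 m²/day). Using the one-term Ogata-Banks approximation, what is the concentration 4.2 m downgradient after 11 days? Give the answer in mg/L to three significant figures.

0.841 mg/L

For a continuous step input, C/C₀ ≈ ½·erfc((x−vt)/(2√(Dt))).
vt = 0.23 × 11 = 2.53 m and 2√(Dt) = 2√(0.13 × 11) = 2.392 m.
Argument (x−vt)/(2√(Dt)) = (4.2 − 2.53)/2.392 = 0.6982; ½·erfc(0.6982) = 0.1617.
C = 5.2 × 0.1617 = 0.841 mg/L.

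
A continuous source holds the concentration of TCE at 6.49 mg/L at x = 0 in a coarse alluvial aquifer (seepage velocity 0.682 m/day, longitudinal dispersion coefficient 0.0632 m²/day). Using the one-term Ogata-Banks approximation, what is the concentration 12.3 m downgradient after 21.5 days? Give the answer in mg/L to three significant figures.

6.00 mg/L

For a continuous step input, C/C₀ ≈ ½·erfc((x−vt)/(2√(Dt))).
vt = 0.682 × 21.5 = 14.663 m and 2√(Dt) = 2√(0.0632 × 21.5) = 2.331 m.
Argument (x−vt)/(2√(Dt)) = (12.3 − 14.663)/2.331 = -1.014; ½·erfc(-1.014) = 0.9242.
C = 6.49 × 0.9242 = 6.00 mg/L.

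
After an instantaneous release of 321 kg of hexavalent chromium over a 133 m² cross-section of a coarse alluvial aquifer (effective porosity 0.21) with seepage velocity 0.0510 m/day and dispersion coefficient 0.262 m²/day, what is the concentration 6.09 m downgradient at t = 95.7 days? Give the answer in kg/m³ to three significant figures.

0.638 kg/m³

For an instantaneous plane source, C(x,t) = M/(n_e·A·√(4πDt)) · exp(−(x−vt)²/(4Dt)), with n_e·A the pore (flow) area.
Plume center vt = 0.0510 × 95.7 = 4.8807 m, so the well at 6.09 m is 1.2093 m downgradient of the peak.
√(4πDt) = 17.75 m, giving peak height M/(n_e·A·√(4πDt)) = 321/(0.21 × 133 × 17.75) = 0.6475 kg/m³.
(x−vt)²/(4Dt) = (1.2093)²/(4 × 0.262 × 95.7) = 0.01458; exp(−0.01458) = 0.9855.
C = 0.6475 × 0.9855 = 0.638 kg/m³.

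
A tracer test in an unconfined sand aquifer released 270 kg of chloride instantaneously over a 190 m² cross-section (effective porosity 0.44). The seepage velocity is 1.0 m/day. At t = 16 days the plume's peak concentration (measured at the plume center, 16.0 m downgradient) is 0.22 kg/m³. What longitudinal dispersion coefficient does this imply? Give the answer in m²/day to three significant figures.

At the plume center C_max = M/(n_e·A·√(4πDt)), so D = M²/(4πt·(n_e·A·C_max)²).
n_e·A·C_max = 0.44 × 190 × 0.22 = 18.39 kg/m.
D = 270²/(4π × 16 × 18.39²) = 1.07 m²/day.

1.07 m²/day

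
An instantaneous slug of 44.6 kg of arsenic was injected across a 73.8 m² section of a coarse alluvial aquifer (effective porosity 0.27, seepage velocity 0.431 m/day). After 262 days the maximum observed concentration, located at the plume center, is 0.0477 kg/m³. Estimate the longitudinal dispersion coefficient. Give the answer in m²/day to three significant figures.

0.669 m²/day

At the plume center C_max = M/(n_e·A·√(4πDt)), so D = M²/(4πt·(n_e·A·C_max)²).
n_e·A·C_max = 0.27 × 73.8 × 0.0477 = 0.9505 kg/m.
D = 44.6²/(4π × 262 × 0.9505²) = 0.669 m²/day.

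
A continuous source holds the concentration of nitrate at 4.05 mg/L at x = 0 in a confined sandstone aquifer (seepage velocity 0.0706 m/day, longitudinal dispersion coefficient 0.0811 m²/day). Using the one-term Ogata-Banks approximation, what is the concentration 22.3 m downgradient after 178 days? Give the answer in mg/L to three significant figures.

For a continuous step input, C/C₀ ≈ ½·erfc((x−vt)/(2√(Dt))).
vt = 0.0706 × 178 = 12.5668 m and 2√(Dt) = 2√(0.0811 × 178) = 7.599 m.
Argument (x−vt)/(2√(Dt)) = (22.3 − 12.5668)/7.599 = 1.281; ½·erfc(1.281) = 0.03502.
C = 4.05 × 0.03502 = 0.142 mg/L.

0.142 mg/L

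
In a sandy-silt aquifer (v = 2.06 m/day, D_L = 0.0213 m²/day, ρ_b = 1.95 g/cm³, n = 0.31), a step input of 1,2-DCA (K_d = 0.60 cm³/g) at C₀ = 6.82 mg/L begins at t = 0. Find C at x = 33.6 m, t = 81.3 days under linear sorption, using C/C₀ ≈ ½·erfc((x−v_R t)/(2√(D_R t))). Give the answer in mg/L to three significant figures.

6.54 mg/L

Retardation factor R = 1 + ρ_b·K_d/n = 1 + 1.95 × 0.60/0.31 = 4.774.
Sorption retards both mechanisms: v_R = v/R = 0.4315 m/day, D_R = D/R = 0.004462 m²/day.
v_R·t = 0.4315 × 81.3 = 35.08095 m; 2√(D_R t) = 1.205 m; argument = (33.6 − 35.08095)/1.205 = -1.229.
C = C₀ × ½·erfc(-1.229) = 6.82 × 0.9589 = 6.54 mg/L.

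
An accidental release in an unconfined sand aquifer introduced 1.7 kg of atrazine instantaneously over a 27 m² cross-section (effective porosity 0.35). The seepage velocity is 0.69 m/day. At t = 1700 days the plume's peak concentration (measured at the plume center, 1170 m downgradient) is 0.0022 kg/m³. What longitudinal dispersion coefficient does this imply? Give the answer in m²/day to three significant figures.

0.313 m²/day

At the plume center C_max = M/(n_e·A·√(4πDt)), so D = M²/(4πt·(n_e·A·C_max)²).
n_e·A·C_max = 0.35 × 27 × 0.0022 = 0.02079 kg/m.
D = 1.7²/(4π × 1700 × 0.02079²) = 0.313 m²/day.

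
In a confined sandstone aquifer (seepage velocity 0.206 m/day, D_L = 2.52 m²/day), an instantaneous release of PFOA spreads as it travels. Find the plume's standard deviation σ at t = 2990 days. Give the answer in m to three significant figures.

Dispersive spreading gives a Gaussian with σ² = 2Dt; advection only shifts the center.
σ = √(2 × 2.52 × 2990) = 123 m.

123 m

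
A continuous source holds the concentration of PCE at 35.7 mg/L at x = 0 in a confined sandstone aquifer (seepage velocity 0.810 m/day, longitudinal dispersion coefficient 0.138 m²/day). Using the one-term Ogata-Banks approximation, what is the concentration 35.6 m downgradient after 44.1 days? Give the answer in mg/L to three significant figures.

18.3 mg/L

For a continuous step input, C/C₀ ≈ ½·erfc((x−vt)/(2√(Dt))).
vt = 0.810 × 44.1 = 35.721 m and 2√(Dt) = 2√(0.138 × 44.1) = 4.934 m.
Argument (x−vt)/(2√(Dt)) = (35.6 − 35.721)/4.934 = -0.02452; ½·erfc(-0.02452) = 0.5138.
C = 35.7 × 0.5138 = 18.3 mg/L.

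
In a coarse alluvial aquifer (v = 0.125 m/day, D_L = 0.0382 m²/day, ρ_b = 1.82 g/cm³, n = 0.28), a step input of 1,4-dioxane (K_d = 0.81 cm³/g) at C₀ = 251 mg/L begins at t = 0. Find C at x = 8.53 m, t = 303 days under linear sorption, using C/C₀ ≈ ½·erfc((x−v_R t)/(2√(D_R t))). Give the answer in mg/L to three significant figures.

24.6 mg/L

Retardation factor R = 1 + ρ_b·K_d/n = 1 + 1.82 × 0.81/0.28 = 6.265.
Sorption retards both mechanisms: v_R = v/R = 0.01995 m/day, D_R = D/R = 0.006097 m²/day.
v_R·t = 0.01995 × 303 = 6.04485 m; 2√(D_R t) = 2.718 m; argument = (8.53 − 6.04485)/2.718 = 0.9143.
C = C₀ × ½·erfc(0.9143) = 251 × 0.09800 = 24.6 mg/L.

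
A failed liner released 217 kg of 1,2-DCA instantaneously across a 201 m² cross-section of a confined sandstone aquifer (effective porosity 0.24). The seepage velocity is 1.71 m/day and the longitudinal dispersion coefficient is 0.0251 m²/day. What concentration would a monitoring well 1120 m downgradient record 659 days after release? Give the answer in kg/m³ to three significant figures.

For an instantaneous plane source, C(x,t) = M/(n_e·A·√(4πDt)) · exp(−(x−vt)²/(4Dt)), with n_e·A the pore (flow) area.
Plume center vt = 1.71 × 659 = 1126.89 m, so the well at 1120 m is 6.89 m upgradient of the peak.
√(4πDt) = 14.42 m, giving peak height M/(n_e·A·√(4πDt)) = 217/(0.24 × 201 × 14.42) = 0.3120 kg/m³.
(x−vt)²/(4Dt) = (-6.89)²/(4 × 0.0251 × 659) = 0.7175; exp(−0.7175) = 0.4880.
C = 0.3120 × 0.4880 = 0.152 kg/m³.

0.152 kg/m³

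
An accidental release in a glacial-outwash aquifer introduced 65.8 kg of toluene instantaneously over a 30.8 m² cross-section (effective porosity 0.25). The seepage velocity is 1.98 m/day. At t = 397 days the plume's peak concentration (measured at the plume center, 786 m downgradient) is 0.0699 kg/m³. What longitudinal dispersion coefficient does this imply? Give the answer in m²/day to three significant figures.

At the plume center C_max = M/(n_e·A·√(4πDt)), so D = M²/(4πt·(n_e·A·C_max)²).
n_e·A·C_max = 0.25 × 30.8 × 0.0699 = 0.5382 kg/m.
D = 65.8²/(4π × 397 × 0.5382²) = 3.00 m²/day.

3.00 m²/day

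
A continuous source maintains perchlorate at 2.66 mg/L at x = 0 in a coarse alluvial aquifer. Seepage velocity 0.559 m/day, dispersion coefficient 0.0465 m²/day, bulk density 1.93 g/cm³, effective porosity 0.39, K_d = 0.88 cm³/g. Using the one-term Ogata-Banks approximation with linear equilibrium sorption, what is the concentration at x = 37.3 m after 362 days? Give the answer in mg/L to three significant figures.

Retardation factor R = 1 + ρ_b·K_d/n = 1 + 1.93 × 0.88/0.39 = 5.355.
Sorption retards both mechanisms: v_R = v/R = 0.1044 m/day, D_R = D/R = 0.008683 m²/day.
v_R·t = 0.1044 × 362 = 37.7928 m; 2√(D_R t) = 3.546 m; argument = (37.3 − 37.7928)/3.546 = -0.1390.
C = C₀ × ½·erfc(-0.1390) = 2.66 × 0.5779 = 1.54 mg/L.

1.54 mg/L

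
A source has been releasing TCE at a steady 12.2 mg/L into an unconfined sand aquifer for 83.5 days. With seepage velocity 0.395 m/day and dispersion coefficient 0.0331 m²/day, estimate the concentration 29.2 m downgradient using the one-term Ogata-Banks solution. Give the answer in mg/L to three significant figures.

11.5 mg/L

For a continuous step input, C/C₀ ≈ ½·erfc((x−vt)/(2√(Dt))).
vt = 0.395 × 83.5 = 32.9825 m and 2√(Dt) = 2√(0.0331 × 83.5) = 3.325 m.
Argument (x−vt)/(2√(Dt)) = (29.2 − 32.9825)/3.325 = -1.138; ½·erfc(-1.138) = 0.9462.
C = 12.2 × 0.9462 = 11.5 mg/L.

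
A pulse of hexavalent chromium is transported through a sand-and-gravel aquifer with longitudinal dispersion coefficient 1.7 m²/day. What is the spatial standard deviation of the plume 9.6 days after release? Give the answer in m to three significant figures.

Dispersive spreading gives a Gaussian with σ² = 2Dt; advection only shifts the center.
σ = √(2 × 1.7 × 9.6) = 5.71 m.

5.71 m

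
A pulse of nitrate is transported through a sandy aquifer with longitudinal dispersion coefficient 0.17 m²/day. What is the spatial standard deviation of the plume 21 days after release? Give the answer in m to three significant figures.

Dispersive spreading gives a Gaussian with σ² = 2Dt; advection only shifts the center.
σ = √(2 × 0.17 × 21) = 2.67 m.

2.67 m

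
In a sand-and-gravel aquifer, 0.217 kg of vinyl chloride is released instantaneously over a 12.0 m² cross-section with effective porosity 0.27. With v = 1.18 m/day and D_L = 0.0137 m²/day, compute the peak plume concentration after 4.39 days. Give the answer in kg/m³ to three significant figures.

0.0770 kg/m³

The peak of an instantaneous 1D plume sits at x = vt; there the Gaussian factor is 1 and C_max = M/(n_e·A·√(4πDt)), where n_e·A is the pore area the mass is dissolved in.
√(4πDt) = √(4π × 0.0137 × 4.39) = 0.8694 m, so C_max = 0.217/(0.27 × 12.0 × 0.8694) = 0.0770 kg/m³.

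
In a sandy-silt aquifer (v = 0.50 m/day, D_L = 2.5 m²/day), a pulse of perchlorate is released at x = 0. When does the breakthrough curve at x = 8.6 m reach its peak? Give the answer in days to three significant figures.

For the 1D instantaneous-source solution, setting ∂C/∂t = 0 at fixed x gives v²t² + 2Dt − x² = 0, so t = (√(D² + v²x²) − D)/v².
√(D² + v²x²) = √(2.5² + 0.50² × 8.6²) = 4.974; v² = 0.25.
t = (4.974 − 2.5)/0.25 = 9.90 days (vs. the pure-advection estimate x/v = 17.2 d).

9.90 days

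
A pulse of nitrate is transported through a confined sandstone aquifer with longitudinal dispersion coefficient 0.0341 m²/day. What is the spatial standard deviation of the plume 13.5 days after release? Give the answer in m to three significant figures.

0.960 m

Dispersive spreading gives a Gaussian with σ² = 2Dt; advection only shifts the center.
σ = √(2 × 0.0341 × 13.5) = 0.960 m.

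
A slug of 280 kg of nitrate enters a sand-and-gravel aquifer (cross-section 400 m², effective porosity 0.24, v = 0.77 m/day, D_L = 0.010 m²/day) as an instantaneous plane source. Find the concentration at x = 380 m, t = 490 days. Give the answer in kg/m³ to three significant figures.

0.256 kg/m³

For an instantaneous plane source, C(x,t) = M/(n_e·A·√(4πDt)) · exp(−(x−vt)²/(4Dt)), with n_e·A the pore (flow) area.
Plume center vt = 0.77 × 490 = 377.3 m, so the well at 380 m is 2.7 m downgradient of the peak.
√(4πDt) = 7.847 m, giving peak height M/(n_e·A·√(4πDt)) = 280/(0.24 × 400 × 7.847) = 0.3717 kg/m³.
(x−vt)²/(4Dt) = (2.7)²/(4 × 0.010 × 490) = 0.3719; exp(−0.3719) = 0.6894.
C = 0.3717 × 0.6894 = 0.256 kg/m³.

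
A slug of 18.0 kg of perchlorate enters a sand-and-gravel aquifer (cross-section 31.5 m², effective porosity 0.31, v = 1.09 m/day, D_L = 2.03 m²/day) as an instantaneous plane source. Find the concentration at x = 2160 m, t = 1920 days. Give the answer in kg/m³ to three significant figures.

For an instantaneous plane source, C(x,t) = M/(n_e·A·√(4πDt)) · exp(−(x−vt)²/(4Dt)), with n_e·A the pore (flow) area.
Plume center vt = 1.09 × 1920 = 2092.8 m, so the well at 2160 m is 67.2 m downgradient of the peak.
√(4πDt) = 221.3 m, giving peak height M/(n_e·A·√(4πDt)) = 18.0/(0.31 × 31.5 × 221.3) = 0.008329 kg/m³.
(x−vt)²/(4Dt) = (67.2)²/(4 × 2.03 × 1920) = 0.2897; exp(−0.2897) = 0.7485.
C = 0.008329 × 0.7485 = 0.00623 kg/m³.

0.00623 kg/m³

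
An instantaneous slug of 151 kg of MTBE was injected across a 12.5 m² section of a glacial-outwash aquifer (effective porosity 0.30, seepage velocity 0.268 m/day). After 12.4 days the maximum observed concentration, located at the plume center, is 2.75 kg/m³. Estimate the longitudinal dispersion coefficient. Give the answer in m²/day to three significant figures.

At the plume center C_max = M/(n_e·A·√(4πDt)), so D = M²/(4πt·(n_e·A·C_max)²).
n_e·A·C_max = 0.30 × 12.5 × 2.75 = 10.31 kg/m.
D = 151²/(4π × 12.4 × 10.31²) = 1.38 m²/day.

1.38 m²/day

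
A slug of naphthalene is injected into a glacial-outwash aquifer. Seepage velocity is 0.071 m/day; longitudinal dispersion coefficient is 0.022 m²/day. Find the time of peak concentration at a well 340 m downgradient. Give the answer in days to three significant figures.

4780 days

For the 1D instantaneous-source solution, setting ∂C/∂t = 0 at fixed x gives v²t² + 2Dt − x² = 0, so t = (√(D² + v²x²) − D)/v².
√(D² + v²x²) = √(0.022² + 0.071² × 340²) = 24.14; v² = 0.005041.
t = (24.14 − 0.022)/0.005041 = 4780 days (vs. the pure-advection estimate x/v = 4790 d).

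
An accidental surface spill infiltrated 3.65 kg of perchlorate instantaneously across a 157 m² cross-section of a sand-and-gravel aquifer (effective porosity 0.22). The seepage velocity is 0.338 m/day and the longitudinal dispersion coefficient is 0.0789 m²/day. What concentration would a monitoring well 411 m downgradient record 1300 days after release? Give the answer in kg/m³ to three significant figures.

0.000412 kg/m³

For an instantaneous plane source, C(x,t) = M/(n_e·A·√(4πDt)) · exp(−(x−vt)²/(4Dt)), with n_e·A the pore (flow) area.
Plume center vt = 0.338 × 1300 = 439.4 m, so the well at 411 m is 28.4 m upgradient of the peak.
√(4πDt) = 35.90 m, giving peak height M/(n_e·A·√(4πDt)) = 3.65/(0.22 × 157 × 35.90) = 0.002944 kg/m³.
(x−vt)²/(4Dt) = (-28.4)²/(4 × 0.0789 × 1300) = 1.966; exp(−1.966) = 0.1400.
C = 0.002944 × 0.1400 = 0.000412 kg/m³.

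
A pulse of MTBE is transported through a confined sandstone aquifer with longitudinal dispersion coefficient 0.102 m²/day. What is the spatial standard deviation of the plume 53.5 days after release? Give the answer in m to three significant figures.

3.30 m

Dispersive spreading gives a Gaussian with σ² = 2Dt; advection only shifts the center.
σ = √(2 × 0.102 × 53.5) = 3.30 m.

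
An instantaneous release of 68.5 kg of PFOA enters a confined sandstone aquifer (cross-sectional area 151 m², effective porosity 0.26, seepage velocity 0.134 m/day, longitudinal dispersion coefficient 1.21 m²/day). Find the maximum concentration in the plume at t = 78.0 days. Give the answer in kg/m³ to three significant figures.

0.0507 kg/m³

The peak of an instantaneous 1D plume sits at x = vt; there the Gaussian factor is 1 and C_max = M/(n_e·A·√(4πDt)), where n_e·A is the pore area the mass is dissolved in.
√(4πDt) = √(4π × 1.21 × 78.0) = 34.44 m, so C_max = 68.5/(0.26 × 151 × 34.44) = 0.0507 kg/m³.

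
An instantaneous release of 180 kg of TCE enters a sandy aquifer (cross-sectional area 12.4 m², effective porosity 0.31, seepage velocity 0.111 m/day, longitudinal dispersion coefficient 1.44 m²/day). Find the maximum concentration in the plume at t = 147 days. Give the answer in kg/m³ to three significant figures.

The peak of an instantaneous 1D plume sits at x = vt; there the Gaussian factor is 1 and C_max = M/(n_e·A·√(4πDt)), where n_e·A is the pore area the mass is dissolved in.
√(4πDt) = √(4π × 1.44 × 147) = 51.58 m, so C_max = 180/(0.31 × 12.4 × 51.58) = 0.908 kg/m³.

0.908 kg/m³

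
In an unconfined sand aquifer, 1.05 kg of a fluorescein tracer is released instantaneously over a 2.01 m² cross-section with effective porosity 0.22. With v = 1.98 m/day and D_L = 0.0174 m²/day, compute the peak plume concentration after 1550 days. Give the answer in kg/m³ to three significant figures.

The peak of an instantaneous 1D plume sits at x = vt; there the Gaussian factor is 1 and C_max = M/(n_e·A·√(4πDt)), where n_e·A is the pore area the mass is dissolved in.
√(4πDt) = √(4π × 0.0174 × 1550) = 18.41 m, so C_max = 1.05/(0.22 × 2.01 × 18.41) = 0.129 kg/m³.

0.129 kg/m³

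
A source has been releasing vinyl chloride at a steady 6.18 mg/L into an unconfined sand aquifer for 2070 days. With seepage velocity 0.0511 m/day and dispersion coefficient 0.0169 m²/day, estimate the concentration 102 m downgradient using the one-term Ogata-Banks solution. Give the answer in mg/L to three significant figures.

For a continuous step input, C/C₀ ≈ ½·erfc((x−vt)/(2√(Dt))).
vt = 0.0511 × 2070 = 105.777 m and 2√(Dt) = 2√(0.0169 × 2070) = 11.83 m.
Argument (x−vt)/(2√(Dt)) = (102 − 105.777)/11.83 = -0.3193; ½·erfc(-0.3193) = 0.6742.
C = 6.18 × 0.6742 = 4.17 mg/L.

4.17 mg/L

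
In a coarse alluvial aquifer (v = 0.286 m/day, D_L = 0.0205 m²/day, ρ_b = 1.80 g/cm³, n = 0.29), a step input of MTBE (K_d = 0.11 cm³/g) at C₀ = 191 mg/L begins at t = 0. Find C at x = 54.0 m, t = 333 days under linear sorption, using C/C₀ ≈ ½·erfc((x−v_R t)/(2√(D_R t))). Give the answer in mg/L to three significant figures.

156 mg/L

Retardation factor R = 1 + ρ_b·K_d/n = 1 + 1.80 × 0.11/0.29 = 1.683.
Sorption retards both mechanisms: v_R = v/R = 0.1699 m/day, D_R = D/R = 0.01218 m²/day.
v_R·t = 0.1699 × 333 = 56.5767 m; 2√(D_R t) = 4.028 m; argument = (54.0 − 56.5767)/4.028 = -0.6397.
C = C₀ × ½·erfc(-0.6397) = 191 × 0.8172 = 156 mg/L.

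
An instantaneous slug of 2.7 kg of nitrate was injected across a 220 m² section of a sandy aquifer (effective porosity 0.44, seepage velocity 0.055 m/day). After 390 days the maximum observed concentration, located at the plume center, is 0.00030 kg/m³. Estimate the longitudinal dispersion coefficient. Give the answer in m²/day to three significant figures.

At the plume center C_max = M/(n_e·A·√(4πDt)), so D = M²/(4πt·(n_e·A·C_max)²).
n_e·A·C_max = 0.44 × 220 × 0.00030 = 0.02904 kg/m.
D = 2.7²/(4π × 390 × 0.02904²) = 1.76 m²/day.

1.76 m²/day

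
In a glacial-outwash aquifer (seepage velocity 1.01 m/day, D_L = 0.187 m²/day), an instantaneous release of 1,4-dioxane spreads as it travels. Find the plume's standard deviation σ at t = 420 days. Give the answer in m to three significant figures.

12.5 m

Dispersive spreading gives a Gaussian with σ² = 2Dt; advection only shifts the center.
σ = √(2 × 0.187 × 420) = 12.5 m.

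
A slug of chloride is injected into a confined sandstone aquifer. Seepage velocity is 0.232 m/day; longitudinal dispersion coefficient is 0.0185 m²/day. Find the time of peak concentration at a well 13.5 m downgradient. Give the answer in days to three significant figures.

For the 1D instantaneous-source solution, setting ∂C/∂t = 0 at fixed x gives v²t² + 2Dt − x² = 0, so t = (√(D² + v²x²) − D)/v².
√(D² + v²x²) = √(0.0185² + 0.232² × 13.5²) = 3.132; v² = 0.053824.
t = (3.132 − 0.0185)/0.053824 = 57.8 days (vs. the pure-advection estimate x/v = 58.2 d).

57.8 days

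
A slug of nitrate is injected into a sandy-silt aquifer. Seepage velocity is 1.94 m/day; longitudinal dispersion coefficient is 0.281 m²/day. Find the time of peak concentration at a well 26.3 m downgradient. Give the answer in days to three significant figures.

13.5 days

For the 1D instantaneous-source solution, setting ∂C/∂t = 0 at fixed x gives v²t² + 2Dt − x² = 0, so t = (√(D² + v²x²) − D)/v².
√(D² + v²x²) = √(0.281² + 1.94² × 26.3²) = 51.02; v² = 3.7636.
t = (51.02 − 0.281)/3.7636 = 13.5 days (vs. the pure-advection estimate x/v = 13.6 d).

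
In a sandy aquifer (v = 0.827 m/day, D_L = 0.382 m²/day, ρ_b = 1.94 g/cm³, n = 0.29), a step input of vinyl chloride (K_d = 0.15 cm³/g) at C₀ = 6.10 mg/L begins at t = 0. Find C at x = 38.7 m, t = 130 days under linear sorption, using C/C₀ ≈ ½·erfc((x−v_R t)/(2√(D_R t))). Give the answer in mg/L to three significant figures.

6.00 mg/L

Retardation factor R = 1 + ρ_b·K_d/n = 1 + 1.94 × 0.15/0.29 = 2.003.
Sorption retards both mechanisms: v_R = v/R = 0.4129 m/day, D_R = D/R = 0.1907 m²/day.
v_R·t = 0.4129 × 130 = 53.677 m; 2√(D_R t) = 9.958 m; argument = (38.7 − 53.677)/9.958 = -1.504.
C = C₀ × ½·erfc(-1.504) = 6.10 × 0.9833 = 6.00 mg/L.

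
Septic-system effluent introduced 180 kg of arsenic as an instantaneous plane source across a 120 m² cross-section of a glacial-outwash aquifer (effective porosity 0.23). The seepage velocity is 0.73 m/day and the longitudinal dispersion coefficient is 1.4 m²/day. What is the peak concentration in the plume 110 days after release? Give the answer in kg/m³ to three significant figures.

0.148 kg/m³

The peak of an instantaneous 1D plume sits at x = vt; there the Gaussian factor is 1 and C_max = M/(n_e·A·√(4πDt)), where n_e·A is the pore area the mass is dissolved in.
√(4πDt) = √(4π × 1.4 × 110) = 43.99 m, so C_max = 180/(0.23 × 120 × 43.99) = 0.148 kg/m³.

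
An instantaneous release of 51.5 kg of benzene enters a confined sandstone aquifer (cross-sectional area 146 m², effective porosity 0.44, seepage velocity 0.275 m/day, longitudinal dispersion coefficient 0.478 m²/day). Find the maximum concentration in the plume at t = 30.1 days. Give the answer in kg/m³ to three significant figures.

The peak of an instantaneous 1D plume sits at x = vt; there the Gaussian factor is 1 and C_max = M/(n_e·A·√(4πDt)), where n_e·A is the pore area the mass is dissolved in.
√(4πDt) = √(4π × 0.478 × 30.1) = 13.45 m, so C_max = 51.5/(0.44 × 146 × 13.45) = 0.0596 kg/m³.

0.0596 kg/m³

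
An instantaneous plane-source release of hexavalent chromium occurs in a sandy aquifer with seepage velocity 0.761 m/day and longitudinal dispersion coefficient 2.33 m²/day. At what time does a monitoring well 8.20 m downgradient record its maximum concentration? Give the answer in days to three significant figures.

7.48 days

For the 1D instantaneous-source solution, setting ∂C/∂t = 0 at fixed x gives v²t² + 2Dt − x² = 0, so t = (√(D² + v²x²) − D)/v².
√(D² + v²x²) = √(2.33² + 0.761² × 8.20²) = 6.661; v² = 0.579121.
t = (6.661 − 2.33)/0.579121 = 7.48 days (vs. the pure-advection estimate x/v = 10.8 d).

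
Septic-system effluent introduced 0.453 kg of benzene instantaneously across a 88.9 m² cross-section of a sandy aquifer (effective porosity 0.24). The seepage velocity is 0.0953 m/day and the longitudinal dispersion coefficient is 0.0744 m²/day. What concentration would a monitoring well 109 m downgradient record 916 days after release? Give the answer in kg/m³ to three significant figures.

For an instantaneous plane source, C(x,t) = M/(n_e·A·√(4πDt)) · exp(−(x−vt)²/(4Dt)), with n_e·A the pore (flow) area.
Plume center vt = 0.0953 × 916 = 87.2948 m, so the well at 109 m is 21.7052 m downgradient of the peak.
√(4πDt) = 29.26 m, giving peak height M/(n_e·A·√(4πDt)) = 0.453/(0.24 × 88.9 × 29.26) = 0.0007256 kg/m³.
(x−vt)²/(4Dt) = (21.7052)²/(4 × 0.0744 × 916) = 1.728; exp(−1.728) = 0.1776.
C = 0.0007256 × 0.1776 = 0.000129 kg/m³.

0.000129 kg/m³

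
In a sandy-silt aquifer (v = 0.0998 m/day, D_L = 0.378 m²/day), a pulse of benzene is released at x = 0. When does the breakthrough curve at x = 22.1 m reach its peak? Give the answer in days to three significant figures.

187 days

For the 1D instantaneous-source solution, setting ∂C/∂t = 0 at fixed x gives v²t² + 2Dt − x² = 0, so t = (√(D² + v²x²) − D)/v².
√(D² + v²x²) = √(0.378² + 0.0998² × 22.1²) = 2.238; v² = 0.00996004.
t = (2.238 − 0.378)/0.00996004 = 187 days (vs. the pure-advection estimate x/v = 221 d).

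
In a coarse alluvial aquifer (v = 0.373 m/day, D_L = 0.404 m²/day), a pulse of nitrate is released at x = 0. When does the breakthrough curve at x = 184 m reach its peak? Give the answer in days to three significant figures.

490 days

For the 1D instantaneous-source solution, setting ∂C/∂t = 0 at fixed x gives v²t² + 2Dt − x² = 0, so t = (√(D² + v²x²) − D)/v².
√(D² + v²x²) = √(0.404² + 0.373² × 184²) = 68.63; v² = 0.139129.
t = (68.63 − 0.404)/0.139129 = 490 days (vs. the pure-advection estimate x/v = 493 d).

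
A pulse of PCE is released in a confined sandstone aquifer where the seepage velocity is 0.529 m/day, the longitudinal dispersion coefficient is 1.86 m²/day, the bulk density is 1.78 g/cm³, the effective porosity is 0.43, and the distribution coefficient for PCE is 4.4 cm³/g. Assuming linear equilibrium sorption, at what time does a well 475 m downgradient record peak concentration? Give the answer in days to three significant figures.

Retardation factor R = 1 + ρ_b·K_d/n = 1 + 1.78 × 4.4/0.43 = 19.21.
Sorption retards both mechanisms: v_R = v/R = 0.02754 m/day, D_R = D/R = 0.09682 m²/day.
Peak time from v_R²t² + 2D_R t − x² = 0: t = (√(D_R² + v_R²x²) − D_R)/v_R².
√(D_R² + v_R²x²) = √(0.09682² + 0.02754² × 475²) = 13.08; v_R² = 0.0007585.
t = (13.08 − 0.09682)/0.0007585 = 17100 days.

17100 days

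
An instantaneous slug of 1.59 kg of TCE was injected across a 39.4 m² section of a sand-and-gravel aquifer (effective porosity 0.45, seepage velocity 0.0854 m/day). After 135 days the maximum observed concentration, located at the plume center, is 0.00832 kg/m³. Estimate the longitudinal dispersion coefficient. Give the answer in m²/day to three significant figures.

0.0685 m²/day

At the plume center C_max = M/(n_e·A·√(4πDt)), so D = M²/(4πt·(n_e·A·C_max)²).
n_e·A·C_max = 0.45 × 39.4 × 0.00832 = 0.1475 kg/m.
D = 1.59²/(4π × 135 × 0.1475²) = 0.0685 m²/day.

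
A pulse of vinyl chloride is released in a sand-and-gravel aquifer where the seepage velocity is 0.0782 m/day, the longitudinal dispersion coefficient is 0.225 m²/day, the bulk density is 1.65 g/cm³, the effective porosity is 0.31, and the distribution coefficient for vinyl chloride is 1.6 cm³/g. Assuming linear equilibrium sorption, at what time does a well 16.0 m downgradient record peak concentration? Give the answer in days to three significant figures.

Retardation factor R = 1 + ρ_b·K_d/n = 1 + 1.65 × 1.6/0.31 = 9.516.
Sorption retards both mechanisms: v_R = v/R = 0.008218 m/day, D_R = D/R = 0.02364 m²/day.
Peak time from v_R²t² + 2D_R t − x² = 0: t = (√(D_R² + v_R²x²) − D_R)/v_R².
√(D_R² + v_R²x²) = √(0.02364² + 0.008218² × 16.0²) = 0.1336; v_R² = 6.754e-05.
t = (0.1336 − 0.02364)/6.754e-05 = 1630 days.

1630 days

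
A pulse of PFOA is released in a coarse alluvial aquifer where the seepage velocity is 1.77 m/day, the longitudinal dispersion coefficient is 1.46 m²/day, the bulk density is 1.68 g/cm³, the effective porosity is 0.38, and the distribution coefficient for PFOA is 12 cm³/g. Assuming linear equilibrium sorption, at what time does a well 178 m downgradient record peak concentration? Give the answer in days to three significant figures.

5410 days

Retardation factor R = 1 + ρ_b·K_d/n = 1 + 1.68 × 12/0.38 = 54.05.
Sorption retards both mechanisms: v_R = v/R = 0.03275 m/day, D_R = D/R = 0.02701 m²/day.
Peak time from v_R²t² + 2D_R t − x² = 0: t = (√(D_R² + v_R²x²) − D_R)/v_R².
√(D_R² + v_R²x²) = √(0.02701² + 0.03275² × 178²) = 5.830; v_R² = 0.001073.
t = (5.830 − 0.02701)/0.001073 = 5410 days.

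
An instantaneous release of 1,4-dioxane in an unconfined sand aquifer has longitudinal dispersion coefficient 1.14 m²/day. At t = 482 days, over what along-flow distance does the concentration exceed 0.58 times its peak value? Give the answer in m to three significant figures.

69.2 m

The plume is Gaussian with σ = √(2Dt) = √(2 × 1.14 × 482) = 33.15 m.
C/C_peak = exp(−Δx²/(2σ²)) = 0.58 ⇒ Δx = σ·√(−2 ln 0.58) = 33.15 × 1.044 = 34.61 m.
Width = 2Δx = 69.2 m.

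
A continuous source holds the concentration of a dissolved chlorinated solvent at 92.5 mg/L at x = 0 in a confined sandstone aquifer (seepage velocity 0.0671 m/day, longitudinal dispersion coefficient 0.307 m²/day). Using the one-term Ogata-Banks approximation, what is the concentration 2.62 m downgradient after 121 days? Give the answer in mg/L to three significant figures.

For a continuous step input, C/C₀ ≈ ½·erfc((x−vt)/(2√(Dt))).
vt = 0.0671 × 121 = 8.1191 m and 2√(Dt) = 2√(0.307 × 121) = 12.19 m.
Argument (x−vt)/(2√(Dt)) = (2.62 − 8.1191)/12.19 = -0.4511; ½·erfc(-0.4511) = 0.7382.
C = 92.5 × 0.7382 = 68.3 mg/L.

68.3 mg/L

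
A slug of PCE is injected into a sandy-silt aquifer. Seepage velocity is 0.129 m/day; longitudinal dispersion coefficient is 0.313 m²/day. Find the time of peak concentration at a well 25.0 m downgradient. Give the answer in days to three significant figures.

176 days

For the 1D instantaneous-source solution, setting ∂C/∂t = 0 at fixed x gives v²t² + 2Dt − x² = 0, so t = (√(D² + v²x²) − D)/v².
√(D² + v²x²) = √(0.313² + 0.129² × 25.0²) = 3.240; v² = 0.016641.
t = (3.240 − 0.313)/0.016641 = 176 days (vs. the pure-advection estimate x/v = 194 d).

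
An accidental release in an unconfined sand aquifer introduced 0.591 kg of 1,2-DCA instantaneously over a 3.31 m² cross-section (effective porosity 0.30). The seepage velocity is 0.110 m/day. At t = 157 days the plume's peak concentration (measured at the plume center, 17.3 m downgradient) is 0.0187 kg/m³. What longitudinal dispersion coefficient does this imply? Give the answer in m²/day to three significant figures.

At the plume center C_max = M/(n_e·A·√(4πDt)), so D = M²/(4πt·(n_e·A·C_max)²).
n_e·A·C_max = 0.30 × 3.31 × 0.0187 = 0.01857 kg/m.
D = 0.591²/(4π × 157 × 0.01857²) = 0.513 m²/day.

0.513 m²/day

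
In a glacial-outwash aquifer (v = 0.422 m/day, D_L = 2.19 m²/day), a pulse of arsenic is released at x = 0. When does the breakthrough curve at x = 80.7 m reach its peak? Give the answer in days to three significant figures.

179 days

For the 1D instantaneous-source solution, setting ∂C/∂t = 0 at fixed x gives v²t² + 2Dt − x² = 0, so t = (√(D² + v²x²) − D)/v².
√(D² + v²x²) = √(2.19² + 0.422² × 80.7²) = 34.13; v² = 0.178084.
t = (34.13 − 2.19)/0.178084 = 179 days (vs. the pure-advection estimate x/v = 191 d).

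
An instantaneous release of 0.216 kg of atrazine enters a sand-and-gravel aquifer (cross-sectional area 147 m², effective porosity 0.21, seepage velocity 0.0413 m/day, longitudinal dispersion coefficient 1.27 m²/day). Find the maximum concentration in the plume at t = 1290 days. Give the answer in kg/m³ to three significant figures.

The peak of an instantaneous 1D plume sits at x = vt; there the Gaussian factor is 1 and C_max = M/(n_e·A·√(4πDt)), where n_e·A is the pore area the mass is dissolved in.
√(4πDt) = √(4π × 1.27 × 1290) = 143.5 m, so C_max = 0.216/(0.21 × 147 × 143.5) = 4.88e-05 kg/m³.

4.88e-05 kg/m³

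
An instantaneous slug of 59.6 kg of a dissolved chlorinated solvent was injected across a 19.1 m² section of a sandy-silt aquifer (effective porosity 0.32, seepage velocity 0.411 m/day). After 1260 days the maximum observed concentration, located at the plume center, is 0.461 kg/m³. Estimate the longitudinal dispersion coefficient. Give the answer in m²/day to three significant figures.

0.0283 m²/day

At the plume center C_max = M/(n_e·A·√(4πDt)), so D = M²/(4πt·(n_e·A·C_max)²).
n_e·A·C_max = 0.32 × 19.1 × 0.461 = 2.818 kg/m.
D = 59.6²/(4π × 1260 × 2.818²) = 0.0283 m²/day.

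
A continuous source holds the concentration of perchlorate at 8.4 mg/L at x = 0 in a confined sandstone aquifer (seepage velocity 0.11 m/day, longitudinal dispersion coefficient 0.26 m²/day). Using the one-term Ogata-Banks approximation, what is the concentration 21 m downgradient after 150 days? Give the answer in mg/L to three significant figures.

2.56 mg/L

For a continuous step input, C/C₀ ≈ ½·erfc((x−vt)/(2√(Dt))).
vt = 0.11 × 150 = 16.5 m and 2√(Dt) = 2√(0.26 × 150) = 12.49 m.
Argument (x−vt)/(2√(Dt)) = (21 − 16.5)/12.49 = 0.3603; ½·erfc(0.3603) = 0.3052.
C = 8.4 × 0.3052 = 2.56 mg/L.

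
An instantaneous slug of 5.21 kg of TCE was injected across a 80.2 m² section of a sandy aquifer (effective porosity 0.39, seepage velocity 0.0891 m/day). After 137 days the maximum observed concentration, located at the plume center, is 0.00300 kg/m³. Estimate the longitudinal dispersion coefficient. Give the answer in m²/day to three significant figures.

At the plume center C_max = M/(n_e·A·√(4πDt)), so D = M²/(4πt·(n_e·A·C_max)²).
n_e·A·C_max = 0.39 × 80.2 × 0.00300 = 0.09383 kg/m.
D = 5.21²/(4π × 137 × 0.09383²) = 1.79 m²/day.

1.79 m²/day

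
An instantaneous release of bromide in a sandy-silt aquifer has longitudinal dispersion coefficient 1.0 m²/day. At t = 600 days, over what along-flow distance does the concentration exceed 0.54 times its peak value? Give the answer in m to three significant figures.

76.9 m

The plume is Gaussian with σ = √(2Dt) = √(2 × 1.0 × 600) = 34.64 m.
C/C_peak = exp(−Δx²/(2σ²)) = 0.54 ⇒ Δx = σ·√(−2 ln 0.54) = 34.64 × 1.110 = 38.45 m.
Width = 2Δx = 76.9 m.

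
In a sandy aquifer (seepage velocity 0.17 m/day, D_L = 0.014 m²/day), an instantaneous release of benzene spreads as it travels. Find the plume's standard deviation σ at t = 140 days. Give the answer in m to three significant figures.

1.98 m

Dispersive spreading gives a Gaussian with σ² = 2Dt; advection only shifts the center.
σ = √(2 × 0.014 × 140) = 1.98 m.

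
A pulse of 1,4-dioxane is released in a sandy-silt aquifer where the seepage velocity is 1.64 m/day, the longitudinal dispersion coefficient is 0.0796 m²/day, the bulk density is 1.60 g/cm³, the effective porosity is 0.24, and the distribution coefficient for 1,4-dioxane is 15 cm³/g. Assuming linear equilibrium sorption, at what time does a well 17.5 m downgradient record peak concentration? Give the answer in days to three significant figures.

1070 days

Retardation factor R = 1 + ρ_b·K_d/n = 1 + 1.60 × 15/0.24 = 101.0.
Sorption retards both mechanisms: v_R = v/R = 0.01624 m/day, D_R = D/R = 0.0007881 m²/day.
Peak time from v_R²t² + 2D_R t − x² = 0: t = (√(D_R² + v_R²x²) − D_R)/v_R².
√(D_R² + v_R²x²) = √(0.0007881² + 0.01624² × 17.5²) = 0.2842; v_R² = 0.0002637.
t = (0.2842 − 0.0007881)/0.0002637 = 1070 days.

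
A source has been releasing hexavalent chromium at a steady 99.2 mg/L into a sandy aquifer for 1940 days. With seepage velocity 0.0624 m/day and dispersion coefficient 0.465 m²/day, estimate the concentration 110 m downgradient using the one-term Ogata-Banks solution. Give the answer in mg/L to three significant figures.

For a continuous step input, C/C₀ ≈ ½·erfc((x−vt)/(2√(Dt))).
vt = 0.0624 × 1940 = 121.056 m and 2√(Dt) = 2√(0.465 × 1940) = 60.07 m.
Argument (x−vt)/(2√(Dt)) = (110 − 121.056)/60.07 = -0.1841; ½·erfc(-0.1841) = 0.6027.
C = 99.2 × 0.6027 = 59.8 mg/L.

59.8 mg/L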